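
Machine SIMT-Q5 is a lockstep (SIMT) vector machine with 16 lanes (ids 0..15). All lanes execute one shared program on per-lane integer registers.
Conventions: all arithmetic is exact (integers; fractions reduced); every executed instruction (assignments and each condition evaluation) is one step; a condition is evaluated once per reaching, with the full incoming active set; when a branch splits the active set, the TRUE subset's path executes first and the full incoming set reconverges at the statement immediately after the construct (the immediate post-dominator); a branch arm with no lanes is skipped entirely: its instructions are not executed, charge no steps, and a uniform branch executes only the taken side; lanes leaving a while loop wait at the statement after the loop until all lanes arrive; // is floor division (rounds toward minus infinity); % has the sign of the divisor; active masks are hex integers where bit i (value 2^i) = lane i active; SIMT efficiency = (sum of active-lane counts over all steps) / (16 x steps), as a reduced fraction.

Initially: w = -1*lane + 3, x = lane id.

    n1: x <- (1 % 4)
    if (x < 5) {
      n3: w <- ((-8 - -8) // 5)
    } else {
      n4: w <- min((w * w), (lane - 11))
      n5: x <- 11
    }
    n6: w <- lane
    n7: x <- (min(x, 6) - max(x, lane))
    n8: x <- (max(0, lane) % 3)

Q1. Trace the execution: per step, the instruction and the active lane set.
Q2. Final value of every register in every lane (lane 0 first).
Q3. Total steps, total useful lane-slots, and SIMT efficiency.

step 0: x <- (1 % 4)                 0xffff
step 1: eval (x < 5)                 0xffff
step 2: w <- ((-8 - -8) // 5)        0xffff
step 3: w <- lane                    0xffff
step 4: x <- (min(x, 6) - max(x, lane)) 0xffff
step 5: x <- (max(0, lane) % 3)      0xffff

Answer: 6 steps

w: 0,1,2,3,4,5,6,7,8,9,10,11,12,13,14,15
x: 0,1,2,0,1,2,0,1,2,0,1,2,0,1,2,0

steps = 6; useful = 96; efficiency = 96/96 = 1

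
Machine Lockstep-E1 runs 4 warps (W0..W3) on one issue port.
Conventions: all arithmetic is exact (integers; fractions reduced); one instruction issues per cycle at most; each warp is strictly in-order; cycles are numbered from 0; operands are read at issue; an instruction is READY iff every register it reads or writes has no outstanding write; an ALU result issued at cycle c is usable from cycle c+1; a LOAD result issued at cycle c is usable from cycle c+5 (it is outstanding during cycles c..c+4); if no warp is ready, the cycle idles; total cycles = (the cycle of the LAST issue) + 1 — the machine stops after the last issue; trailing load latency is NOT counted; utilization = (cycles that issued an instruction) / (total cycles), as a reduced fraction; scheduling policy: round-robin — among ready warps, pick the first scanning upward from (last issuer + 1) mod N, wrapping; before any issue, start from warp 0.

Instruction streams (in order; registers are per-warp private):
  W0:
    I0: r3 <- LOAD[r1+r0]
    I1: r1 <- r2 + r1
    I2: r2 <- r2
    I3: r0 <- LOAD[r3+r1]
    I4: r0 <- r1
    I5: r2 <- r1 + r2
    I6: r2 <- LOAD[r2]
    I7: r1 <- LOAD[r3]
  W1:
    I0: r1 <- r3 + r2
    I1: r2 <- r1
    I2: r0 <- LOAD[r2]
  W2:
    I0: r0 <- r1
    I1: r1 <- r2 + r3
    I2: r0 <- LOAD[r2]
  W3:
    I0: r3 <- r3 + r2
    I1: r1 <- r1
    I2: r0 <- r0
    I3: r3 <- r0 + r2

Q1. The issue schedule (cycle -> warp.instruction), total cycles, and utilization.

cycle 0: W0.I0
cycle 1: W1.I0
cycle 2: W2.I0
cycle 3: W3.I0
cycle 4: W0.I1
cycle 5: W1.I1
cycle 6: W2.I1
cycle 7: W3.I1
cycle 8: W0.I2
cycle 9: W1.I2
cycle 10: W2.I2
cycle 11: W3.I2
cycle 12: W0.I3
cycle 13: W3.I3
cycle 14: idle
cycle 15: idle
cycle 16: idle
cycle 17: W0.I4
cycle 18: W0.I5
cycle 19: W0.I6
cycle 20: W0.I7

Answer: 21 cycles, utilization 6/7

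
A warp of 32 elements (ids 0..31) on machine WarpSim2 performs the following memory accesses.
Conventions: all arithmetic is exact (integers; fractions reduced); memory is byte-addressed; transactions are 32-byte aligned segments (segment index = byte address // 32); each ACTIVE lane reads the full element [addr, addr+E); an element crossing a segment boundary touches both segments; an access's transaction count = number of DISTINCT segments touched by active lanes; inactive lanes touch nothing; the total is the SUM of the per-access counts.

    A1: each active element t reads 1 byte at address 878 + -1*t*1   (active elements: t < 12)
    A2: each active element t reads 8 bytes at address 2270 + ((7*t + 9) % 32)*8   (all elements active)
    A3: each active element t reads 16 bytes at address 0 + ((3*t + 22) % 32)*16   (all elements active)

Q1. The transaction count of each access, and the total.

A1: 1 transaction
A2: 9 transactions
A3: 16 transactions

Answer: 1,9,16; total 26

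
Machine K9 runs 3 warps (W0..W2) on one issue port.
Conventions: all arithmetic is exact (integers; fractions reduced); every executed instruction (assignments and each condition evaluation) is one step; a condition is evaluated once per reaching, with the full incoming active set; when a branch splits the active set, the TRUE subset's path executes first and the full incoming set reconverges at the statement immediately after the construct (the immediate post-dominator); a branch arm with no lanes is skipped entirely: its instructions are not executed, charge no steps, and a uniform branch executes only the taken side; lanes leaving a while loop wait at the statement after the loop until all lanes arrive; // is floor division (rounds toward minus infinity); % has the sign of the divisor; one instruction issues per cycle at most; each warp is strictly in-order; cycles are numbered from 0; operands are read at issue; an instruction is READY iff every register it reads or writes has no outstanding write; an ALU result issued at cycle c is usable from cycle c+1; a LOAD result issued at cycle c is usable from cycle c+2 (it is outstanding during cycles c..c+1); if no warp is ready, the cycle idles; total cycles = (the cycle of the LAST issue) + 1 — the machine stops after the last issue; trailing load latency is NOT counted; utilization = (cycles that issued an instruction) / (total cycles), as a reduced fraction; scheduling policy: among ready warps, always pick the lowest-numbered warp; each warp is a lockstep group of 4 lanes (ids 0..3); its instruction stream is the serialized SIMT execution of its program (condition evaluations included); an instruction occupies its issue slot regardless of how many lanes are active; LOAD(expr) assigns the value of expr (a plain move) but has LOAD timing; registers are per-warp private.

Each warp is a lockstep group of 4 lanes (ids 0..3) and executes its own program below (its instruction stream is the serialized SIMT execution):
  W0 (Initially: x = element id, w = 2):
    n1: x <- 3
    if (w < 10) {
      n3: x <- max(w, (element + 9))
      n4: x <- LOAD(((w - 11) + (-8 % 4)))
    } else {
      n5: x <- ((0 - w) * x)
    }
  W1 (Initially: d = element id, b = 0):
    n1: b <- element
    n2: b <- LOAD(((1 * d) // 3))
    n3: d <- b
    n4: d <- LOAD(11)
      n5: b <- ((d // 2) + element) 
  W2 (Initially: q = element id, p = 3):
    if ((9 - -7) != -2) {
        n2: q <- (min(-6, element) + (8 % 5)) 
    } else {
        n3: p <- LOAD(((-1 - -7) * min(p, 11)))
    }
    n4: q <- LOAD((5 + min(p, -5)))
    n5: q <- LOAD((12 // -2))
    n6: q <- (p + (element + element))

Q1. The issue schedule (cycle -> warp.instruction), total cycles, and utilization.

cycle 0: W0.I0
cycle 1: W0.I1
cycle 2: W0.I2
cycle 3: W0.I3
cycle 4: W1.I0
cycle 5: W1.I1
cycle 6: W2.I0
cycle 7: W1.I2
cycle 8: W1.I3
cycle 9: W2.I1
cycle 10: W1.I4
cycle 11: W2.I2
cycle 12: idle
cycle 13: W2.I3
cycle 14: idle
cycle 15: W2.I4

Answer: 16 cycles, utilization 7/8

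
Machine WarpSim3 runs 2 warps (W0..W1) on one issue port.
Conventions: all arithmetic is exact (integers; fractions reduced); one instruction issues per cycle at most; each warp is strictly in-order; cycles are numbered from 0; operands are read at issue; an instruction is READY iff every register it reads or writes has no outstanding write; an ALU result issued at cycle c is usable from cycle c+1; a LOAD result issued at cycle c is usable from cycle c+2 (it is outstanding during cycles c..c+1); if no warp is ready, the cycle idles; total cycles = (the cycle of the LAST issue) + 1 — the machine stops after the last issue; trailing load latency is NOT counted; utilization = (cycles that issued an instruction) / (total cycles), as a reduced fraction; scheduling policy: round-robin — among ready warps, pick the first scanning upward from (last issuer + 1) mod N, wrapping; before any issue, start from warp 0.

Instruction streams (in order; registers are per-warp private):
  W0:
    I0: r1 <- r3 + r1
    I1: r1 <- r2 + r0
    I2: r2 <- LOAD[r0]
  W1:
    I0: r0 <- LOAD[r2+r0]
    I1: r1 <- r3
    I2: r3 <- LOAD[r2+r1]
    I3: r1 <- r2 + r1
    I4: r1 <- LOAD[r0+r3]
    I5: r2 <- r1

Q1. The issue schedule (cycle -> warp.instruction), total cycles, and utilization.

cycle 0: W0.I0
cycle 1: W1.I0
cycle 2: W0.I1
cycle 3: W1.I1
cycle 4: W0.I2
cycle 5: W1.I2
cycle 6: W1.I3
cycle 7: W1.I4
cycle 8: idle
cycle 9: W1.I5

Answer: 10 cycles, utilization 9/10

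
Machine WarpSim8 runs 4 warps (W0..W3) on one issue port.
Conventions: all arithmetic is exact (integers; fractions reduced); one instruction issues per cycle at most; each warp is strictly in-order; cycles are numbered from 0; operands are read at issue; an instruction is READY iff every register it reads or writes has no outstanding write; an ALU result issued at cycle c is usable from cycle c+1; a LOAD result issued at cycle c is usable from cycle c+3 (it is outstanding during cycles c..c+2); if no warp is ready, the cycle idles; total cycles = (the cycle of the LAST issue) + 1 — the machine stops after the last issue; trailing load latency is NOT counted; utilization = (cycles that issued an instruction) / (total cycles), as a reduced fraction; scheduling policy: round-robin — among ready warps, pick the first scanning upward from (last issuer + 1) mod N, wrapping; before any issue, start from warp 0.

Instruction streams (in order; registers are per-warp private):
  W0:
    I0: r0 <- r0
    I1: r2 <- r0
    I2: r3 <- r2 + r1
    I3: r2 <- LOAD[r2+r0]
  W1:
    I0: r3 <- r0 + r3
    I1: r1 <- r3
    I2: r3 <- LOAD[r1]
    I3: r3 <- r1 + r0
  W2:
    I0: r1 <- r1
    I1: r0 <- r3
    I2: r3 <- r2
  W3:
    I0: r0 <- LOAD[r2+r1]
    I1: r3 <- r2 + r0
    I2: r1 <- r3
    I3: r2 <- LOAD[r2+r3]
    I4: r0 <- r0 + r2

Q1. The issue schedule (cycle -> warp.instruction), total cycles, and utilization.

cycle 0: W0.I0
cycle 1: W1.I0
cycle 2: W2.I0
cycle 3: W3.I0
cycle 4: W0.I1
cycle 5: W1.I1
cycle 6: W2.I1
cycle 7: W3.I1
cycle 8: W0.I2
cycle 9: W1.I2
cycle 10: W2.I2
cycle 11: W3.I2
cycle 12: W0.I3
cycle 13: W1.I3
cycle 14: W3.I3
cycle 15: idle
cycle 16: idle
cycle 17: W3.I4

Answer: 18 cycles, utilization 8/9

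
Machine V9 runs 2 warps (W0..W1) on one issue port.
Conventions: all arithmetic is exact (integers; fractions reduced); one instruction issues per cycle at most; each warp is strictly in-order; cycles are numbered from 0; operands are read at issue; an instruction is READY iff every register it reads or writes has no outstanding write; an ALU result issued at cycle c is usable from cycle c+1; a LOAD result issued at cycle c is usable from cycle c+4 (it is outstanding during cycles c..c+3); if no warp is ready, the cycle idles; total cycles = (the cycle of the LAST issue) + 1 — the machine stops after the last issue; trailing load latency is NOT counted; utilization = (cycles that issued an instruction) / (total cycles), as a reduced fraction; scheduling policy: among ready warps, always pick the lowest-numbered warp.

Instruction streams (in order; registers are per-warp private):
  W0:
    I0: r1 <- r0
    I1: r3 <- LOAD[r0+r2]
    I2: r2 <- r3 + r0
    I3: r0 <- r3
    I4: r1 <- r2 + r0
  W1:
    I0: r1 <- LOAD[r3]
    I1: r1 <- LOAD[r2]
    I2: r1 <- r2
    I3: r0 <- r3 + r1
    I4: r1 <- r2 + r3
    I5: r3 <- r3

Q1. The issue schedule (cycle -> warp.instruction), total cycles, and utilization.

cycle 0: W0.I0
cycle 1: W0.I1
cycle 2: W1.I0
cycle 3: idle
cycle 4: idle
cycle 5: W0.I2
cycle 6: W0.I3
cycle 7: W0.I4
cycle 8: W1.I1
cycle 9: idle
cycle 10: idle
cycle 11: idle
cycle 12: W1.I2
cycle 13: W1.I3
cycle 14: W1.I4
cycle 15: W1.I5

Answer: 16 cycles, utilization 11/16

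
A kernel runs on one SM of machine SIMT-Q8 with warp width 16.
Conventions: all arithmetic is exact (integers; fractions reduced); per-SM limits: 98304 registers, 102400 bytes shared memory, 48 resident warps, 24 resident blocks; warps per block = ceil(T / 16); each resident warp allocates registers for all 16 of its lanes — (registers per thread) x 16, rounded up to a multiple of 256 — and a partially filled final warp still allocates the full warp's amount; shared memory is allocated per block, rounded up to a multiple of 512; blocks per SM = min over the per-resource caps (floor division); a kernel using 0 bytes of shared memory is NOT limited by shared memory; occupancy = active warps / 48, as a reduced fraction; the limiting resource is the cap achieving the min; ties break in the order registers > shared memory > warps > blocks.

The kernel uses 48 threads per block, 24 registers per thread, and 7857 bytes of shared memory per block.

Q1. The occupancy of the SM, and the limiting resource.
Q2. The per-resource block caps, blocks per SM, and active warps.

Answer: occupancy 3/4, limited by shared memory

registers: 64 blocks
shared memory: 12 blocks
warps: 16 blocks
blocks: 24 blocks

Answer: 12 blocks, 36 active warps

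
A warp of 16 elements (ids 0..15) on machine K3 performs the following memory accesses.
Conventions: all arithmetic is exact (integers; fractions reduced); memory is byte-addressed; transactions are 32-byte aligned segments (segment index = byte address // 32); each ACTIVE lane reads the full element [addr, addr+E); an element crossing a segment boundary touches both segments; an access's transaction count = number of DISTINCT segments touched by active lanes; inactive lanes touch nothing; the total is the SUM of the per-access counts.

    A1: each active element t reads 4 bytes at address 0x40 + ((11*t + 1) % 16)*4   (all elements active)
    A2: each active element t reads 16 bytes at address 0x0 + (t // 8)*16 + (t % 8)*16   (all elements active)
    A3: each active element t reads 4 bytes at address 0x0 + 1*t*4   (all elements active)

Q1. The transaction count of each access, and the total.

A1: 2 transactions
A2: 5 transactions
A3: 2 transactions

Answer: 2,5,2; total 9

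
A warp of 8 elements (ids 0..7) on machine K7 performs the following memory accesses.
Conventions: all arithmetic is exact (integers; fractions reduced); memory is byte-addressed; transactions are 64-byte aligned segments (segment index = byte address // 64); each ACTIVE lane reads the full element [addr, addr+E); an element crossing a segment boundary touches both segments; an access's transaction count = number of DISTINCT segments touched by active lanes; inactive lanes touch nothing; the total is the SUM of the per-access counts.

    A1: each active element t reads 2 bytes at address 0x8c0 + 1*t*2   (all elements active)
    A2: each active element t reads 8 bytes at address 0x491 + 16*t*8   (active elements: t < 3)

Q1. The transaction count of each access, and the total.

A1: 1 transaction
A2: 3 transactions

Answer: 1,3; total 4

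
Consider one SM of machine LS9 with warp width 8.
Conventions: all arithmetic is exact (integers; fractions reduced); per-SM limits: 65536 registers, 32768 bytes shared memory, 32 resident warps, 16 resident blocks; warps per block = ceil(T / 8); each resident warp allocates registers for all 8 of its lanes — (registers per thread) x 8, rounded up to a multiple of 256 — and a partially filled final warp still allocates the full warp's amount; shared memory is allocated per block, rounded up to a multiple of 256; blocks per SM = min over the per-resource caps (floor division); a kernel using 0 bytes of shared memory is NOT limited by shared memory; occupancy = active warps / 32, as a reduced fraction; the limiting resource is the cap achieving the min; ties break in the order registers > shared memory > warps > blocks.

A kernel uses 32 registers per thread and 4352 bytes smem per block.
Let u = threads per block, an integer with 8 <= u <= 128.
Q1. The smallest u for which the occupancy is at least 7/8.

Answer: u = 25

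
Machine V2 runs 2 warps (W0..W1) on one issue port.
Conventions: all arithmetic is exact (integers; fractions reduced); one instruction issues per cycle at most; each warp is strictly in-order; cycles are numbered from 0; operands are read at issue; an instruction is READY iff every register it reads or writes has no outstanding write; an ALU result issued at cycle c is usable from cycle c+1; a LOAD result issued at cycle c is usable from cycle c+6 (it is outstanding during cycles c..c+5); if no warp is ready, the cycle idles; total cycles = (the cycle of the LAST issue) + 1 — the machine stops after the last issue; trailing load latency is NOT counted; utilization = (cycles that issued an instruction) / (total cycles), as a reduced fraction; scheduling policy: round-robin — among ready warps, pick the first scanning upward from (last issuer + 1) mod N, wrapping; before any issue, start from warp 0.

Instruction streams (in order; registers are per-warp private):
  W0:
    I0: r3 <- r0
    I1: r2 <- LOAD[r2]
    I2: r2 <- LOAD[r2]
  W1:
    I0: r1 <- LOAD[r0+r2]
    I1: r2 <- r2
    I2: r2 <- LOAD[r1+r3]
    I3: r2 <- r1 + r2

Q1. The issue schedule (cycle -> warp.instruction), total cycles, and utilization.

cycle 0: W0.I0
cycle 1: W1.I0
cycle 2: W0.I1
cycle 3: W1.I1
cycle 4: idle
cycle 5: idle
cycle 6: idle
cycle 7: W1.I2
cycle 8: W0.I2
cycle 9: idle
cycle 10: idle
cycle 11: idle
cycle 12: idle
cycle 13: W1.I3

Answer: 14 cycles, utilization 1/2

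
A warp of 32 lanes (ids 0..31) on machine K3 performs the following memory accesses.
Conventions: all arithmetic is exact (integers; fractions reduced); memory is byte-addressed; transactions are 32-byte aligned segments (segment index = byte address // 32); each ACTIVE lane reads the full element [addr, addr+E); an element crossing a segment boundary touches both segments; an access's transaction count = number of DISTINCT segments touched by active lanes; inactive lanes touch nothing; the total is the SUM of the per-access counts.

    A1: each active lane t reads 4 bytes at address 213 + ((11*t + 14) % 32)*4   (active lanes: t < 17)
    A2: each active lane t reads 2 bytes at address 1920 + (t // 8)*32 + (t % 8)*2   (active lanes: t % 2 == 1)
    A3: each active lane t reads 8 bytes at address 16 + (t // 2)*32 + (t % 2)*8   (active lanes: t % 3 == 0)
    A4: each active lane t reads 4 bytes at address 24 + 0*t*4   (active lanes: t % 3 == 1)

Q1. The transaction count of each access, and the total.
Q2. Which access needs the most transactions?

A1: 4 transactions
A2: 4 transactions
A3: 11 transactions
A4: 1 transaction

Answer: 4,4,11,1; total 20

Answer: A3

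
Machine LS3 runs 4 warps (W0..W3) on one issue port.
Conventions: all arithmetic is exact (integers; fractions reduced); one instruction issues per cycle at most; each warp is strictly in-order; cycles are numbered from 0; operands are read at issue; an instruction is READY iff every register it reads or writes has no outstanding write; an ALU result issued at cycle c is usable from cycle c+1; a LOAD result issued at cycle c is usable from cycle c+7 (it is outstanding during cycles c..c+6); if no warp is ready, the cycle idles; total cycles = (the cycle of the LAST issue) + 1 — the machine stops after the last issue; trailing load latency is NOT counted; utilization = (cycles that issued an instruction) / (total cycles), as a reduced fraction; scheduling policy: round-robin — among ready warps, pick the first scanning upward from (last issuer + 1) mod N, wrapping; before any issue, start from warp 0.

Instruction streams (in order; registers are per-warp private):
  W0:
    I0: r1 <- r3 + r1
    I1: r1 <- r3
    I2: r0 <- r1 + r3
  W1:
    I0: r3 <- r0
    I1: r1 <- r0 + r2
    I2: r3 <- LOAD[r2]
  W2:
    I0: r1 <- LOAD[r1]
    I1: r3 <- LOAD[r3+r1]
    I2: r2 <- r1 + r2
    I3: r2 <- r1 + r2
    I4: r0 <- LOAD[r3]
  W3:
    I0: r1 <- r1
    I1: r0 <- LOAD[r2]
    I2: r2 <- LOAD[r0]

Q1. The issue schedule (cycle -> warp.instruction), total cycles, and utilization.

cycle 0: W0.I0
cycle 1: W1.I0
cycle 2: W2.I0
cycle 3: W3.I0
cycle 4: W0.I1
cycle 5: W1.I1
cycle 6: W3.I1
cycle 7: W0.I2
cycle 8: W1.I2
cycle 9: W2.I1
cycle 10: W2.I2
cycle 11: W2.I3
cycle 12: idle
cycle 13: W3.I2
cycle 14: idle
cycle 15: idle
cycle 16: W2.I4

Answer: 17 cycles, utilization 14/17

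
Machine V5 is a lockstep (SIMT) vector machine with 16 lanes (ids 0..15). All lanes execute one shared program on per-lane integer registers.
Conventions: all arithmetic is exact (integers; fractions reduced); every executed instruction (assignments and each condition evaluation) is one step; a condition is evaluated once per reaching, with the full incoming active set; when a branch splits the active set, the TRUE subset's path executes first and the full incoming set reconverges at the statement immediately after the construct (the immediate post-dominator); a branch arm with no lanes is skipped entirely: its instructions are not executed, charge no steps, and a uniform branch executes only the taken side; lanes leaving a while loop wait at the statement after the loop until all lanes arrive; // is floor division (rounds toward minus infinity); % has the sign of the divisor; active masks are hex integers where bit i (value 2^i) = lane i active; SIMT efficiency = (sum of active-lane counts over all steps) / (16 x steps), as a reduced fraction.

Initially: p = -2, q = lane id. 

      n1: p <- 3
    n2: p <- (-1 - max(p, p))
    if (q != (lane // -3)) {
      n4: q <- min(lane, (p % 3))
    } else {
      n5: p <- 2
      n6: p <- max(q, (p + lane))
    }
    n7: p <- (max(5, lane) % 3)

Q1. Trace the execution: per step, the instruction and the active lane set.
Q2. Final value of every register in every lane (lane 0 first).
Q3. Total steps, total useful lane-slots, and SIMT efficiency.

step 0: p <- 3                       0xffff
step 1: p <- (-1 - max(p, p))        0xffff
step 2: eval (q != (lane // -3))     0xffff
step 3: q <- min(lane, (p % 3))      0xfffe
step 4: p <- 2                       0x0001
step 5: p <- max(q, (p + lane))      0x0001
step 6: p <- (max(5, lane) % 3)      0xffff

Answer: 7 steps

p: 2,2,2,2,2,2,0,1,2,0,1,2,0,1,2,0
q: 0,1,2,2,2,2,2,2,2,2,2,2,2,2,2,2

steps = 7; useful = 81; efficiency = 81/112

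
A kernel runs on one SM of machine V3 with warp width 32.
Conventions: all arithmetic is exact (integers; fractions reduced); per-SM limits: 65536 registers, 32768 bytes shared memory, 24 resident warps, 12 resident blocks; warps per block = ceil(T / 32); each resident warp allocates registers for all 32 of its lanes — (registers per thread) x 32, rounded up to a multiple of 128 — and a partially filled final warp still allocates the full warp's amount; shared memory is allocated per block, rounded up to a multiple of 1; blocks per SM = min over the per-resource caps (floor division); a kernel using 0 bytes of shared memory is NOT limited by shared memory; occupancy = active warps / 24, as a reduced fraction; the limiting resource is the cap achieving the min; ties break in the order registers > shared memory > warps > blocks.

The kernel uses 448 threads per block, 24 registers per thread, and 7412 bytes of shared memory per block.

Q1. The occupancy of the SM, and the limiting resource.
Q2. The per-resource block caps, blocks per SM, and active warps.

Answer: occupancy 7/12, limited by warps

registers: 6 blocks
shared memory: 4 blocks
warps: 1 block
blocks: 12 blocks

Answer: 1 block, 14 active warps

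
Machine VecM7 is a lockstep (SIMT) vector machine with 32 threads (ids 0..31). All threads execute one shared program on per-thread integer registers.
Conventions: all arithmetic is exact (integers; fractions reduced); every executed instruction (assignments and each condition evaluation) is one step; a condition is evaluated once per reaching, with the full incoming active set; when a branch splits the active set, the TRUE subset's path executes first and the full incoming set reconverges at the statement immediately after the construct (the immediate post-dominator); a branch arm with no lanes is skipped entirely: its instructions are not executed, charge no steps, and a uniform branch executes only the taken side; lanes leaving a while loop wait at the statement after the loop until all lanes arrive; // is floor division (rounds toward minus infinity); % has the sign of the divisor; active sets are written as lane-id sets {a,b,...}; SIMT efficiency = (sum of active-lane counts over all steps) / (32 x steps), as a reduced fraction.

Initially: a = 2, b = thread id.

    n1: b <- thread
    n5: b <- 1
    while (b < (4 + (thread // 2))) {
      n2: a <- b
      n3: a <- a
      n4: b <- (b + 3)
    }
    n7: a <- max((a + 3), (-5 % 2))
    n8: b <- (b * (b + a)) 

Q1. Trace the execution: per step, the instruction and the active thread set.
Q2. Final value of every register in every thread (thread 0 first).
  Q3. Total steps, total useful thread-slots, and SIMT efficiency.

step 0: b <- thread                  {0,1,2,3,4,5,6,7,8,9,10,11,12,13,14,15,16,17,18,19,20,21,22,23,24,25,26,27,28,29,30,31}
step 1: b <- 1                       {0,1,2,3,4,5,6,7,8,9,10,11,12,13,14,15,16,17,18,19,20,21,22,23,24,25,26,27,28,29,30,31}
step 2: eval (b < (4 + (thread // 2))) {0,1,2,3,4,5,6,7,8,9,10,11,12,13,14,15,16,17,18,19,20,21,22,23,24,25,26,27,28,29,30,31}
step 3: a <- b                       {0,1,2,3,4,5,6,7,8,9,10,11,12,13,14,15,16,17,18,19,20,21,22,23,24,25,26,27,28,29,30,31}
step 4: a <- a                       {0,1,2,3,4,5,6,7,8,9,10,11,12,13,14,15,16,17,18,19,20,21,22,23,24,25,26,27,28,29,30,31}
step 5: b <- (b + 3)                 {0,1,2,3,4,5,6,7,8,9,10,11,12,13,14,15,16,17,18,19,20,21,22,23,24,25,26,27,28,29,30,31}
step 6: eval (b < (4 + (thread // 2))) {0,1,2,3,4,5,6,7,8,9,10,11,12,13,14,15,16,17,18,19,20,21,22,23,24,25,26,27,28,29,30,31}
step 7: a <- b                       {2,3,4,5,6,7,8,9,10,11,12,13,14,15,16,17,18,19,20,21,22,23,24,25,26,27,28,29,30,31}
step 8: a <- a                       {2,3,4,5,6,7,8,9,10,11,12,13,14,15,16,17,18,19,20,21,22,23,24,25,26,27,28,29,30,31}
step 9: b <- (b + 3)                 {2,3,4,5,6,7,8,9,10,11,12,13,14,15,16,17,18,19,20,21,22,23,24,25,26,27,28,29,30,31}
step 10: eval (b < (4 + (thread // 2))) {2,3,4,5,6,7,8,9,10,11,12,13,14,15,16,17,18,19,20,21,22,23,24,25,26,27,28,29,30,31}
step 11: a <- b                       {8,9,10,11,12,13,14,15,16,17,18,19,20,21,22,23,24,25,26,27,28,29,30,31}
step 12: a <- a                       {8,9,10,11,12,13,14,15,16,17,18,19,20,21,22,23,24,25,26,27,28,29,30,31}
step 13: b <- (b + 3)                 {8,9,10,11,12,13,14,15,16,17,18,19,20,21,22,23,24,25,26,27,28,29,30,31}
step 14: eval (b < (4 + (thread // 2))) {8,9,10,11,12,13,14,15,16,17,18,19,20,21,22,23,24,25,26,27,28,29,30,31}
step 15: a <- b                       {14,15,16,17,18,19,20,21,22,23,24,25,26,27,28,29,30,31}
step 16: a <- a                       {14,15,16,17,18,19,20,21,22,23,24,25,26,27,28,29,30,31}
step 17: b <- (b + 3)                 {14,15,16,17,18,19,20,21,22,23,24,25,26,27,28,29,30,31}
step 18: eval (b < (4 + (thread // 2))) {14,15,16,17,18,19,20,21,22,23,24,25,26,27,28,29,30,31}
step 19: a <- b                       {20,21,22,23,24,25,26,27,28,29,30,31}
step 20: a <- a                       {20,21,22,23,24,25,26,27,28,29,30,31}
step 21: b <- (b + 3)                 {20,21,22,23,24,25,26,27,28,29,30,31}
step 22: eval (b < (4 + (thread // 2))) {20,21,22,23,24,25,26,27,28,29,30,31}
step 23: a <- b                       {26,27,28,29,30,31}
step 24: a <- a                       {26,27,28,29,30,31}
step 25: b <- (b + 3)                 {26,27,28,29,30,31}
step 26: eval (b < (4 + (thread // 2))) {26,27,28,29,30,31}
step 27: a <- max((a + 3), (-5 % 2))  {0,1,2,3,4,5,6,7,8,9,10,11,12,13,14,15,16,17,18,19,20,21,22,23,24,25,26,27,28,29,30,31}
step 28: b <- (b * (b + a))           {0,1,2,3,4,5,6,7,8,9,10,11,12,13,14,15,16,17,18,19,20,21,22,23,24,25,26,27,28,29,30,31}

Answer: 29 steps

a: 4,4,7,7,7,7,7,7,10,10,10,10,10,10,13,13,13,13,13,13,16,16,16,16,16,16,19,19,19,19,19,19
b: 32,32,98,98,98,98,98,98,200,200,200,200,200,200,338,338,338,338,338,338,512,512,512,512,512,512,722,722,722,722,722,722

steps = 29; useful = 648; efficiency = 648/928 = 81/116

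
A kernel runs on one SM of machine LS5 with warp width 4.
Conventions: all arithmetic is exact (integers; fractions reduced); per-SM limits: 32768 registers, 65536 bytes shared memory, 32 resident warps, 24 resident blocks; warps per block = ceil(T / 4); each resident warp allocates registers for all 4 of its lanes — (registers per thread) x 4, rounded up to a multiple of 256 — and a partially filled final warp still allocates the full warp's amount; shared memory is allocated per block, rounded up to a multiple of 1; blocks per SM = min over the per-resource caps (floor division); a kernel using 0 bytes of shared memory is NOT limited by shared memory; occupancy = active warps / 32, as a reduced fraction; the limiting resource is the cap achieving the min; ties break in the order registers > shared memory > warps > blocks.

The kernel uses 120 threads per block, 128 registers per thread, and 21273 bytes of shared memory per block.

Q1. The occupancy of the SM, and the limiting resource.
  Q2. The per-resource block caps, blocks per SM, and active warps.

Answer: occupancy 15/16, limited by warps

registers: 2 blocks
shared memory: 3 blocks
warps: 1 block
blocks: 24 blocks

Answer: 1 block, 30 active warps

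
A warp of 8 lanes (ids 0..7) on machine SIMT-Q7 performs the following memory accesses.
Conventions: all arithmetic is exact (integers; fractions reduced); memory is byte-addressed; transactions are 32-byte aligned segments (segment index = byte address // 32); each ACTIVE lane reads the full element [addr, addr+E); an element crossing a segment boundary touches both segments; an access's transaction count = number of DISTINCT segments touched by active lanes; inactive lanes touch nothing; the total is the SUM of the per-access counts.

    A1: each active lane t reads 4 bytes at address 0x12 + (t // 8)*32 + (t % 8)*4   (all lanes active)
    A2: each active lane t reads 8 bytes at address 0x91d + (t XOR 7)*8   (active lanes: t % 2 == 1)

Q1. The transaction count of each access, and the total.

A1: 2 transactions
A2: 3 transactions

Answer: 2,3; total 5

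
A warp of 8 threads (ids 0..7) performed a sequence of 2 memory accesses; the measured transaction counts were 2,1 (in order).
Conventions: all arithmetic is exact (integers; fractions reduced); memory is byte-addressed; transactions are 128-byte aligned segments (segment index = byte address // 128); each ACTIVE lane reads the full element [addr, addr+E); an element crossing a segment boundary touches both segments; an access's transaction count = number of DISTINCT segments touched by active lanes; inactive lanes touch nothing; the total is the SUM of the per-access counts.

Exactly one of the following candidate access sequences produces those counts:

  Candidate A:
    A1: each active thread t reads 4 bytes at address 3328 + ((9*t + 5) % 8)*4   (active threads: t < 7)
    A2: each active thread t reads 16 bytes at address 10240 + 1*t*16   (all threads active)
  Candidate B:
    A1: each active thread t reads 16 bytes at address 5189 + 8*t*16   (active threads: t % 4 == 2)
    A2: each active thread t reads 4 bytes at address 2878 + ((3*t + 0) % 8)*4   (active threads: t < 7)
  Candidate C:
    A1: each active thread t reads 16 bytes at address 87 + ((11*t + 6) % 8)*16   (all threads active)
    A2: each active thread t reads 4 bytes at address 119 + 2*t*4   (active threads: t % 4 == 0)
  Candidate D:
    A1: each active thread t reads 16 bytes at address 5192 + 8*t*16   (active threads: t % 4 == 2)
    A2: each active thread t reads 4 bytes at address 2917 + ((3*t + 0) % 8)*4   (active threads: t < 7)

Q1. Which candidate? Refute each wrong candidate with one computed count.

A: A1 gives 1 transaction, not 2
C: A2 gives 2 transactions, not 1
D: A2 gives 2 transactions, not 1
B: all counts match (2,1)

Answer: B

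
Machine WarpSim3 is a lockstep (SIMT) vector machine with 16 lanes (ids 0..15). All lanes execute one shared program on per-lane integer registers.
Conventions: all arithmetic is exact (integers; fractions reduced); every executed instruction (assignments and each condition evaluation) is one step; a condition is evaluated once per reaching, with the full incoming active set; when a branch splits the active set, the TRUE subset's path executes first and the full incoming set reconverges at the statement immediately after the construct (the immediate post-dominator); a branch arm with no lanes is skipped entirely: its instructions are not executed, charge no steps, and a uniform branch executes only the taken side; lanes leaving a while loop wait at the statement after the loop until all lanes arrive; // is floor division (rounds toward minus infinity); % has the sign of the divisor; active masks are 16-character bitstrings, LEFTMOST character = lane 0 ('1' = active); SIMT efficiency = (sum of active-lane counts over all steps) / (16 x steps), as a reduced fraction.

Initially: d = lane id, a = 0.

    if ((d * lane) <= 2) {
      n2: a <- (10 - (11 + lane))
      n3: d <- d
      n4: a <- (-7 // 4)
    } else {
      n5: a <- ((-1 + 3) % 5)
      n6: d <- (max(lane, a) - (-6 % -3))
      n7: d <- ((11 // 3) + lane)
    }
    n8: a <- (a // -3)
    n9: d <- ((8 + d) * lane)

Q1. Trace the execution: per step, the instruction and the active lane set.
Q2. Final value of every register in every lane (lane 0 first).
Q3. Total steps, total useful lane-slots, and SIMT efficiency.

step 0: eval ((d * lane) <= 2)       1111111111111111
step 1: a <- (10 - (11 + lane))      1100000000000000
step 2: d <- d                       1100000000000000
step 3: a <- (-7 // 4)               1100000000000000
step 4: a <- ((-1 + 3) % 5)          0011111111111111
step 5: d <- (max(lane, a) - (-6 % -3)) 0011111111111111
step 6: d <- ((11 // 3) + lane)      0011111111111111
step 7: a <- (a // -3)               1111111111111111
step 8: d <- ((8 + d) * lane)        1111111111111111

Answer: 9 steps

d: 0,9,26,42,60,80,102,126,152,180,210,242,276,312,350,390
a: 0,0,-1,-1,-1,-1,-1,-1,-1,-1,-1,-1,-1,-1,-1,-1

steps = 9; useful = 96; efficiency = 96/144 = 2/3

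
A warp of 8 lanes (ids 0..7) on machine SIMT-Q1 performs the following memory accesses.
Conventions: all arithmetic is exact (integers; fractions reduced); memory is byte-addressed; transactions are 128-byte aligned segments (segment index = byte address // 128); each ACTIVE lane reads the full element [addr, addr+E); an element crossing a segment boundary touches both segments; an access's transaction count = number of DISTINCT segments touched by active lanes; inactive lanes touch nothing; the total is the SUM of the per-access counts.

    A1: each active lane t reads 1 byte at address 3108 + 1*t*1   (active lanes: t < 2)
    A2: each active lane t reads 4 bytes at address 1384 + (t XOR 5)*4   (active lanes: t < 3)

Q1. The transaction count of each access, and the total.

A1: 1 transaction
A2: 2 transactions

Answer: 1,2; total 3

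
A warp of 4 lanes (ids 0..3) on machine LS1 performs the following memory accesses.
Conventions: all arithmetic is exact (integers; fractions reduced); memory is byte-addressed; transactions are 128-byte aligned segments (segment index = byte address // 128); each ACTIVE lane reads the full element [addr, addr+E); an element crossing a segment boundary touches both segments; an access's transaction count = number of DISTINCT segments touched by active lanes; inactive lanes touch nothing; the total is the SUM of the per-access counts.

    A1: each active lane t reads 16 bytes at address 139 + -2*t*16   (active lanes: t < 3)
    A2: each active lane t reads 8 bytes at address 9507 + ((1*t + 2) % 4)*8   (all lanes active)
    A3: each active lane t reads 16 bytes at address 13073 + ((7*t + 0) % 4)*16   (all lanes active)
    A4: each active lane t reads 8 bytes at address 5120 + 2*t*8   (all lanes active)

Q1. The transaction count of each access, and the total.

A1: 2 transactions
A2: 1 transaction
A3: 1 transaction
A4: 1 transaction

Answer: 2,1,1,1; total 5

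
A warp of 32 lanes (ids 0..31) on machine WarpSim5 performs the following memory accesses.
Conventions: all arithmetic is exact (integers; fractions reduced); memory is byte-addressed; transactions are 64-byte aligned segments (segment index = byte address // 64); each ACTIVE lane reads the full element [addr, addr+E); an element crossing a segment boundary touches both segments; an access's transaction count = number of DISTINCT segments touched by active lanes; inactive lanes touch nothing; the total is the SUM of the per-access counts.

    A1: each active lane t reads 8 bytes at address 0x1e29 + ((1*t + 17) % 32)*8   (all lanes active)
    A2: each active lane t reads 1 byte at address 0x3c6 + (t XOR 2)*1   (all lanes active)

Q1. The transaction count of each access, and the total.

A1: 5 transactions
A2: 1 transaction

Answer: 5,1; total 6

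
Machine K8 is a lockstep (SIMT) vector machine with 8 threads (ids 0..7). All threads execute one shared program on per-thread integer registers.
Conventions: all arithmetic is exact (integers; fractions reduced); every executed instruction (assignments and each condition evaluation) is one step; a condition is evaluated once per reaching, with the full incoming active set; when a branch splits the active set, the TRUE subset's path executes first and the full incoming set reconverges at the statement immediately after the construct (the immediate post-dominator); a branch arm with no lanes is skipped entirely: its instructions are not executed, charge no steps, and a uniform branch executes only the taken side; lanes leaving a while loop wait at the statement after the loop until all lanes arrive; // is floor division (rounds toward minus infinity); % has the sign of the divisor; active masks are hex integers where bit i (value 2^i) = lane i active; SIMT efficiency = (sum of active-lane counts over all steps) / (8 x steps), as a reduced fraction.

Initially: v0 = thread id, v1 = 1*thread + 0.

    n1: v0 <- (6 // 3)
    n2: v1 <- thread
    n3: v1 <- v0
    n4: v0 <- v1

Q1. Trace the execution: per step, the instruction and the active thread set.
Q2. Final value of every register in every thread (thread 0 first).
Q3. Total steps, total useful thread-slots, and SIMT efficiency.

step 0: v0 <- (6 // 3)               0xff
step 1: v1 <- thread                 0xff
step 2: v1 <- v0                     0xff
step 3: v0 <- v1                     0xff

Answer: 4 steps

v0: 2,2,2,2,2,2,2,2
v1: 2,2,2,2,2,2,2,2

steps = 4; useful = 32; efficiency = 32/32 = 1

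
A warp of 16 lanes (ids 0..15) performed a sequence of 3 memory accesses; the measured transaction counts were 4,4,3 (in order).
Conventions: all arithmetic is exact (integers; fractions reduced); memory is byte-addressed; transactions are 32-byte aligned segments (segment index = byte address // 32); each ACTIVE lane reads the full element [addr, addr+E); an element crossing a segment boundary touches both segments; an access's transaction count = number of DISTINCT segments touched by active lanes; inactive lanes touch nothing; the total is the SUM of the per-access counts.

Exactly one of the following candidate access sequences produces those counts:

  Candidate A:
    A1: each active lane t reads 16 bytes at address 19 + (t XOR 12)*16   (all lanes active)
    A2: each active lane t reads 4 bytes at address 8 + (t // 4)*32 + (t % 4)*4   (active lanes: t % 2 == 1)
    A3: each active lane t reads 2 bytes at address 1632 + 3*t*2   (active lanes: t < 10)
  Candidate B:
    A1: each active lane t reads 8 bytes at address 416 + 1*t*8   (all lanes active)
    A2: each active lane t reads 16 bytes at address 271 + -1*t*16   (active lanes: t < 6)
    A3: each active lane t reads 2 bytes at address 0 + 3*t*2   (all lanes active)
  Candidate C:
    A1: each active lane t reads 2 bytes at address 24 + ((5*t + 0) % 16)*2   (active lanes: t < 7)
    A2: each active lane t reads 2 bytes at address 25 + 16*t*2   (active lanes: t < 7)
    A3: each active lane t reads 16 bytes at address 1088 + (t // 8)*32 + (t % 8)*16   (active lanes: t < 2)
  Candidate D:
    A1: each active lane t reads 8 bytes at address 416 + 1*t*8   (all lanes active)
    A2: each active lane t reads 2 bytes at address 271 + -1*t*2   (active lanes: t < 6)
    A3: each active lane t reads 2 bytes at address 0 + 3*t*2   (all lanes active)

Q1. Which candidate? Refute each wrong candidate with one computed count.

A: A1 gives 9 transactions, not 4
C: A1 gives 2 transactions, not 4
D: A2 gives 1 transaction, not 4
B: all counts match (4,4,3)

Answer: B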